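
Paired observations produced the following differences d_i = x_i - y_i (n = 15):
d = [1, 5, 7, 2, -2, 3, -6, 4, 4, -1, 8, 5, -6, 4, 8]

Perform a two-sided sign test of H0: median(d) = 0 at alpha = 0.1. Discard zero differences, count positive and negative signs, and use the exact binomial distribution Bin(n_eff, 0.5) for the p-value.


Step 1: Discard zero differences. Original n = 15; n_eff = number of nonzero differences = 15.
Nonzero differences (with sign): +1, +5, +7, +2, -2, +3, -6, +4, +4, -1, +8, +5, -6, +4, +8
Step 2: Count signs: positive = 11, negative = 4.
Step 3: Under H0: P(positive) = 0.5, so the number of positives S ~ Bin(15, 0.5).
Step 4: Two-sided exact p-value = sum of Bin(15,0.5) probabilities at or below the observed probability = 0.118469.
Step 5: alpha = 0.1. fail to reject H0.

n_eff = 15, pos = 11, neg = 4, p = 0.118469, fail to reject H0.


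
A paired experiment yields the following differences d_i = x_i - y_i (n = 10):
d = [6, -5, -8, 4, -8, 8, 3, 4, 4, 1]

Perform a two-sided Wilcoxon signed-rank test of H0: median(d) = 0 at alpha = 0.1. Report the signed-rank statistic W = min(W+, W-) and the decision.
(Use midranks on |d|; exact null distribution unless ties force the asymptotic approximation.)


Step 1: Drop any zero differences (none here) and take |d_i|.
|d| = [6, 5, 8, 4, 8, 8, 3, 4, 4, 1]
Step 2: Midrank |d_i| (ties get averaged ranks).
ranks: |6|->7, |5|->6, |8|->9, |4|->4, |8|->9, |8|->9, |3|->2, |4|->4, |4|->4, |1|->1
Step 3: Attach original signs; sum ranks with positive sign and with negative sign.
W+ = 7 + 4 + 9 + 2 + 4 + 4 + 1 = 31
W- = 6 + 9 + 9 = 24
(Check: W+ + W- = 55 should equal n(n+1)/2 = 55.)
Step 4: Test statistic W = min(W+, W-) = 24.
Step 5: Ties in |d|, so use the tie-corrected normal approximation.
        E[W] = n(n+1)/4 = 10*11/4 = 27.5.
        Tie groups: |d|=4 (t=3), |d|=8 (t=3); sum(t^3 - t) = 48.
        Var[W] = n(n+1)(2n+1)/24 - sum(t^3-t)/48 = 2310/24 - 48/48 = 95.25.
        z = (W - E[W]) / sqrt(Var[W]) = (24 - 27.5) / 9.7596 = -0.3586.
        Two-sided p = 2*Phi(z) = 0.719879.
Step 6: alpha = 0.1. fail to reject H0.

W+ = 31, W- = 24, W = min = 24, p = 0.719879, fail to reject H0.


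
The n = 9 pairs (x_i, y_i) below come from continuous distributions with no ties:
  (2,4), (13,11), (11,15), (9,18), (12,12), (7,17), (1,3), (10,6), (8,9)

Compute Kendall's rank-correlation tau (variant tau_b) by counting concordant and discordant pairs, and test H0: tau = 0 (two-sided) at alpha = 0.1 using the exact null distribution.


Step 1: Enumerate the 36 unordered pairs (i,j) with i<j and classify each by sign(x_j-x_i) * sign(y_j-y_i).
  (1,2):dx=+11,dy=+7->C; (1,3):dx=+9,dy=+11->C; (1,4):dx=+7,dy=+14->C; (1,5):dx=+10,dy=+8->C
  (1,6):dx=+5,dy=+13->C; (1,7):dx=-1,dy=-1->C; (1,8):dx=+8,dy=+2->C; (1,9):dx=+6,dy=+5->C
  (2,3):dx=-2,dy=+4->D; (2,4):dx=-4,dy=+7->D; (2,5):dx=-1,dy=+1->D; (2,6):dx=-6,dy=+6->D
  (2,7):dx=-12,dy=-8->C; (2,8):dx=-3,dy=-5->C; (2,9):dx=-5,dy=-2->C; (3,4):dx=-2,dy=+3->D
  (3,5):dx=+1,dy=-3->D; (3,6):dx=-4,dy=+2->D; (3,7):dx=-10,dy=-12->C; (3,8):dx=-1,dy=-9->C
  (3,9):dx=-3,dy=-6->C; (4,5):dx=+3,dy=-6->D; (4,6):dx=-2,dy=-1->C; (4,7):dx=-8,dy=-15->C
  (4,8):dx=+1,dy=-12->D; (4,9):dx=-1,dy=-9->C; (5,6):dx=-5,dy=+5->D; (5,7):dx=-11,dy=-9->C
  (5,8):dx=-2,dy=-6->C; (5,9):dx=-4,dy=-3->C; (6,7):dx=-6,dy=-14->C; (6,8):dx=+3,dy=-11->D
  (6,9):dx=+1,dy=-8->D; (7,8):dx=+9,dy=+3->C; (7,9):dx=+7,dy=+6->C; (8,9):dx=-2,dy=+3->D
Step 2: C = 23, D = 13, total pairs = 36.
Step 3: tau = (C - D)/(n(n-1)/2) = (23 - 13)/36 = 0.277778.
Step 4: Exact two-sided p-value (enumerate n! = 362880 permutations of y under H0): p = 0.358488.
Step 5: alpha = 0.1. fail to reject H0.

tau_b = 0.2778 (C=23, D=13), p = 0.358488, fail to reject H0.


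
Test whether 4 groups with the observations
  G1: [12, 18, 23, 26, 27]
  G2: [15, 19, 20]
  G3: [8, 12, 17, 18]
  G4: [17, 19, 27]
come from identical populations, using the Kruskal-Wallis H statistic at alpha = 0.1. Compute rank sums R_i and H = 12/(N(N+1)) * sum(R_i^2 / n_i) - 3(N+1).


Step 1: Combine all N = 15 observations and assign midranks.
sorted (value, group, rank): (8,G3,1), (12,G1,2.5), (12,G3,2.5), (15,G2,4), (17,G3,5.5), (17,G4,5.5), (18,G1,7.5), (18,G3,7.5), (19,G2,9.5), (19,G4,9.5), (20,G2,11), (23,G1,12), (26,G1,13), (27,G1,14.5), (27,G4,14.5)
Step 2: Sum ranks within each group.
R_1 = 49.5 (n_1 = 5)
R_2 = 24.5 (n_2 = 3)
R_3 = 16.5 (n_3 = 4)
R_4 = 29.5 (n_4 = 3)
Step 3: H = 12/(N(N+1)) * sum(R_i^2/n_i) - 3(N+1)
     = 12/(15*16) * (49.5^2/5 + 24.5^2/3 + 16.5^2/4 + 29.5^2/3) - 3*16
     = 0.050000 * 1048.28 - 48
     = 4.413958.
Step 4: Ties present; correction factor C = 1 - 30/(15^3 - 15) = 0.991071. Corrected H = 4.413958 / 0.991071 = 4.453724.
Step 5: Under H0, H ~ chi^2(3); p-value = 0.216455.
Step 6: alpha = 0.1. fail to reject H0.

H = 4.4537, df = 3, p = 0.216455, fail to reject H0.


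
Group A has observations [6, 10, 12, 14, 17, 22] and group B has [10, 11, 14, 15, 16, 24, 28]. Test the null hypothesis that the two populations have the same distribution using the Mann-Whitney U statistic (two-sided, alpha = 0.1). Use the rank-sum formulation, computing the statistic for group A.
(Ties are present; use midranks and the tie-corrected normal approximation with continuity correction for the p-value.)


Step 1: Combine and sort all 13 observations; assign midranks.
sorted (value, group): (6,X), (10,X), (10,Y), (11,Y), (12,X), (14,X), (14,Y), (15,Y), (16,Y), (17,X), (22,X), (24,Y), (28,Y)
ranks: 6->1, 10->2.5, 10->2.5, 11->4, 12->5, 14->6.5, 14->6.5, 15->8, 16->9, 17->10, 22->11, 24->12, 28->13
Step 2: Rank sum for X: R1 = 1 + 2.5 + 5 + 6.5 + 10 + 11 = 36.
Step 3: U_X = R1 - n1(n1+1)/2 = 36 - 6*7/2 = 36 - 21 = 15.
       U_Y = n1*n2 - U_X = 42 - 15 = 27.
Step 4: Ties are present, so use the tie-corrected normal approximation (with continuity correction) for the p-value.
Step 5: p-value = 0.430766; compare to alpha = 0.1. fail to reject H0.

U_X = 15, p = 0.430766, fail to reject H0 at alpha = 0.1.


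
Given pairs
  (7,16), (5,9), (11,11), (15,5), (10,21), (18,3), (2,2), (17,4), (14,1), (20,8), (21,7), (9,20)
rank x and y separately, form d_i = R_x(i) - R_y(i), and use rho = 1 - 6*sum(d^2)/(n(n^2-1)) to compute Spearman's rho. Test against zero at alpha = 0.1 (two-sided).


Step 1: Rank x and y separately (midranks; no ties here).
rank(x): 7->3, 5->2, 11->6, 15->8, 10->5, 18->10, 2->1, 17->9, 14->7, 20->11, 21->12, 9->4
rank(y): 16->10, 9->8, 11->9, 5->5, 21->12, 3->3, 2->2, 4->4, 1->1, 8->7, 7->6, 20->11
Step 2: d_i = R_x(i) - R_y(i); compute d_i^2.
  (3-10)^2=49, (2-8)^2=36, (6-9)^2=9, (8-5)^2=9, (5-12)^2=49, (10-3)^2=49, (1-2)^2=1, (9-4)^2=25, (7-1)^2=36, (11-7)^2=16, (12-6)^2=36, (4-11)^2=49
sum(d^2) = 364.
Step 3: rho = 1 - 6*364 / (12*(12^2 - 1)) = 1 - 2184/1716 = -0.272727.
Step 4: Under H0, t = rho * sqrt((n-2)/(1-rho^2)) = -0.8964 ~ t(10).
Step 5: Two-sided p-value from the t-distribution with 10 df = 0.391097.
Step 6: alpha = 0.1. fail to reject H0.

rho = -0.2727, p = 0.391097, fail to reject H0 at alpha = 0.1.


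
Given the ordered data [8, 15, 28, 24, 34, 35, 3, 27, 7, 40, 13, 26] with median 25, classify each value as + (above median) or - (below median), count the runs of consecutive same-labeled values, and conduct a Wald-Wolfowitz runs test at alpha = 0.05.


Step 1: Compute median = 25; label A = above, B = below.
Labels in order: BBABAABABABA  (n_A = 6, n_B = 6)
Step 2: Count runs R = 10.
Step 3: Under H0 (random ordering), E[R] = 2*n_A*n_B/(n_A+n_B) + 1 = 2*6*6/12 + 1 = 7.0000.
        Var[R] = 2*n_A*n_B*(2*n_A*n_B - n_A - n_B) / ((n_A+n_B)^2 * (n_A+n_B-1)) = 4320/1584 = 2.7273.
        SD[R] = 1.6514.
Step 4: Continuity-corrected z = (R - 0.5 - E[R]) / SD[R] = (10 - 0.5 - 7.0000) / 1.6514 = 1.5138.
Step 5: Two-sided p-value via normal approximation = 2*(1 - Phi(|z|)) = 0.130070.
Step 6: alpha = 0.05. fail to reject H0.

R = 10, z = 1.5138, p = 0.130070, fail to reject H0.


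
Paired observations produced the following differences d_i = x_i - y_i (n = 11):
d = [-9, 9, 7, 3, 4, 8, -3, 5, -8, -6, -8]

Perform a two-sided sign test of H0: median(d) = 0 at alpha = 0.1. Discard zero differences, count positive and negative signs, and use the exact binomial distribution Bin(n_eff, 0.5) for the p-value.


Step 1: Discard zero differences. Original n = 11; n_eff = number of nonzero differences = 11.
Nonzero differences (with sign): -9, +9, +7, +3, +4, +8, -3, +5, -8, -6, -8
Step 2: Count signs: positive = 6, negative = 5.
Step 3: Under H0: P(positive) = 0.5, so the number of positives S ~ Bin(11, 0.5).
Step 4: Two-sided exact p-value = sum of Bin(11,0.5) probabilities at or below the observed probability = 1.000000.
Step 5: alpha = 0.1. fail to reject H0.

n_eff = 11, pos = 6, neg = 5, p = 1.000000, fail to reject H0.


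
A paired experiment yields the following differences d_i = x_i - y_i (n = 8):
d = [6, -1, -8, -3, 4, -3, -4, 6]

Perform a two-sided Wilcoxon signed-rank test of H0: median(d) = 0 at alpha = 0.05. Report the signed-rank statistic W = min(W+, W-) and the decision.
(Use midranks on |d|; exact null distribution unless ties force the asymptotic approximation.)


Step 1: Drop any zero differences (none here) and take |d_i|.
|d| = [6, 1, 8, 3, 4, 3, 4, 6]
Step 2: Midrank |d_i| (ties get averaged ranks).
ranks: |6|->6.5, |1|->1, |8|->8, |3|->2.5, |4|->4.5, |3|->2.5, |4|->4.5, |6|->6.5
Step 3: Attach original signs; sum ranks with positive sign and with negative sign.
W+ = 6.5 + 4.5 + 6.5 = 17.5
W- = 1 + 8 + 2.5 + 2.5 + 4.5 = 18.5
(Check: W+ + W- = 36 should equal n(n+1)/2 = 36.)
Step 4: Test statistic W = min(W+, W-) = 17.5.
Step 5: Ties in |d|, so use the tie-corrected normal approximation.
        E[W] = n(n+1)/4 = 8*9/4 = 18.
        Tie groups: |d|=3 (t=2), |d|=4 (t=2), |d|=6 (t=2); sum(t^3 - t) = 18.
        Var[W] = n(n+1)(2n+1)/24 - sum(t^3-t)/48 = 1224/24 - 18/48 = 50.625.
        z = (W - E[W]) / sqrt(Var[W]) = (17.5 - 18) / 7.1151 = -0.0703.
        Two-sided p = 2*Phi(z) = 0.943977.
Step 6: alpha = 0.05. fail to reject H0.

W+ = 17.5, W- = 18.5, W = min = 17.5, p = 0.943977, fail to reject H0.


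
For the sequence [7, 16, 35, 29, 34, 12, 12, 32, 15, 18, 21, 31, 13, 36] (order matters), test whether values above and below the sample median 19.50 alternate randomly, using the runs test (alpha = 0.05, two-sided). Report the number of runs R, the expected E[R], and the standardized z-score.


Step 1: Compute median = 19.50; label A = above, B = below.
Labels in order: BBAAABBABBAABA  (n_A = 7, n_B = 7)
Step 2: Count runs R = 8.
Step 3: Under H0 (random ordering), E[R] = 2*n_A*n_B/(n_A+n_B) + 1 = 2*7*7/14 + 1 = 8.0000.
        Var[R] = 2*n_A*n_B*(2*n_A*n_B - n_A - n_B) / ((n_A+n_B)^2 * (n_A+n_B-1)) = 8232/2548 = 3.2308.
        SD[R] = 1.7974.
Step 4: R = E[R], so z = 0 with no continuity correction.
Step 5: Two-sided p-value via normal approximation = 2*(1 - Phi(|z|)) = 1.000000.
Step 6: alpha = 0.05. fail to reject H0.

R = 8, z = 0.0000, p = 1.000000, fail to reject H0.


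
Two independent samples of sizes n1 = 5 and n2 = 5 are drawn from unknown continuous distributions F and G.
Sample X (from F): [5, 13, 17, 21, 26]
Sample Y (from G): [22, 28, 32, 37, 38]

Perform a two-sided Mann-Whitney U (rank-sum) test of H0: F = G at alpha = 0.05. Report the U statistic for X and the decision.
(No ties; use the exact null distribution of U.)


Step 1: Combine and sort all 10 observations; assign midranks.
sorted (value, group): (5,X), (13,X), (17,X), (21,X), (22,Y), (26,X), (28,Y), (32,Y), (37,Y), (38,Y)
ranks: 5->1, 13->2, 17->3, 21->4, 22->5, 26->6, 28->7, 32->8, 37->9, 38->10
Step 2: Rank sum for X: R1 = 1 + 2 + 3 + 4 + 6 = 16.
Step 3: U_X = R1 - n1(n1+1)/2 = 16 - 5*6/2 = 16 - 15 = 1.
       U_Y = n1*n2 - U_X = 25 - 1 = 24.
Step 4: No ties, so the exact null distribution of U (based on enumerating the C(10,5) = 252 equally likely rank assignments) gives the two-sided p-value.
Step 5: p-value = 0.015873; compare to alpha = 0.05. reject H0.

U_X = 1, p = 0.015873, reject H0 at alpha = 0.05.


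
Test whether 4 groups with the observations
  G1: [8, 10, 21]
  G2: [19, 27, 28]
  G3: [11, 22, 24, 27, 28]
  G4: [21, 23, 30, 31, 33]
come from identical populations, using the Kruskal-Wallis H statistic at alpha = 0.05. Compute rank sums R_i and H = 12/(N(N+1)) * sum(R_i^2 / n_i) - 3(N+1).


Step 1: Combine all N = 16 observations and assign midranks.
sorted (value, group, rank): (8,G1,1), (10,G1,2), (11,G3,3), (19,G2,4), (21,G1,5.5), (21,G4,5.5), (22,G3,7), (23,G4,8), (24,G3,9), (27,G2,10.5), (27,G3,10.5), (28,G2,12.5), (28,G3,12.5), (30,G4,14), (31,G4,15), (33,G4,16)
Step 2: Sum ranks within each group.
R_1 = 8.5 (n_1 = 3)
R_2 = 27 (n_2 = 3)
R_3 = 42 (n_3 = 5)
R_4 = 58.5 (n_4 = 5)
Step 3: H = 12/(N(N+1)) * sum(R_i^2/n_i) - 3(N+1)
     = 12/(16*17) * (8.5^2/3 + 27^2/3 + 42^2/5 + 58.5^2/5) - 3*17
     = 0.044118 * 1304.33 - 51
     = 6.544118.
Step 4: Ties present; correction factor C = 1 - 18/(16^3 - 16) = 0.995588. Corrected H = 6.544118 / 0.995588 = 6.573117.
Step 5: Under H0, H ~ chi^2(3); p-value = 0.086823.
Step 6: alpha = 0.05. fail to reject H0.

H = 6.5731, df = 3, p = 0.086823, fail to reject H0.


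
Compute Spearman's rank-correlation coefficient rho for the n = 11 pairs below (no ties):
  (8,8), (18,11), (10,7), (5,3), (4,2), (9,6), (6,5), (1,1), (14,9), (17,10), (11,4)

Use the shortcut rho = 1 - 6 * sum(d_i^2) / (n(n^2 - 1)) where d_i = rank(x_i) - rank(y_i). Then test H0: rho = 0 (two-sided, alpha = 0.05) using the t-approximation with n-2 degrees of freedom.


Step 1: Rank x and y separately (midranks; no ties here).
rank(x): 8->5, 18->11, 10->7, 5->3, 4->2, 9->6, 6->4, 1->1, 14->9, 17->10, 11->8
rank(y): 8->8, 11->11, 7->7, 3->3, 2->2, 6->6, 5->5, 1->1, 9->9, 10->10, 4->4
Step 2: d_i = R_x(i) - R_y(i); compute d_i^2.
  (5-8)^2=9, (11-11)^2=0, (7-7)^2=0, (3-3)^2=0, (2-2)^2=0, (6-6)^2=0, (4-5)^2=1, (1-1)^2=0, (9-9)^2=0, (10-10)^2=0, (8-4)^2=16
sum(d^2) = 26.
Step 3: rho = 1 - 6*26 / (11*(11^2 - 1)) = 1 - 156/1320 = 0.881818.
Step 4: Under H0, t = rho * sqrt((n-2)/(1-rho^2)) = 5.6097 ~ t(9).
Step 5: Two-sided p-value from the t-distribution with 9 df = 0.000330.
Step 6: alpha = 0.05. reject H0.

rho = 0.8818, p = 0.000330, reject H0 at alpha = 0.05.


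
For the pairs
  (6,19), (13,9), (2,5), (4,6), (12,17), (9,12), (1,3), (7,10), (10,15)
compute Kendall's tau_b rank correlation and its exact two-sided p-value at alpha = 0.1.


Step 1: Enumerate the 36 unordered pairs (i,j) with i<j and classify each by sign(x_j-x_i) * sign(y_j-y_i).
  (1,2):dx=+7,dy=-10->D; (1,3):dx=-4,dy=-14->C; (1,4):dx=-2,dy=-13->C; (1,5):dx=+6,dy=-2->D
  (1,6):dx=+3,dy=-7->D; (1,7):dx=-5,dy=-16->C; (1,8):dx=+1,dy=-9->D; (1,9):dx=+4,dy=-4->D
  (2,3):dx=-11,dy=-4->C; (2,4):dx=-9,dy=-3->C; (2,5):dx=-1,dy=+8->D; (2,6):dx=-4,dy=+3->D
  (2,7):dx=-12,dy=-6->C; (2,8):dx=-6,dy=+1->D; (2,9):dx=-3,dy=+6->D; (3,4):dx=+2,dy=+1->C
  (3,5):dx=+10,dy=+12->C; (3,6):dx=+7,dy=+7->C; (3,7):dx=-1,dy=-2->C; (3,8):dx=+5,dy=+5->C
  (3,9):dx=+8,dy=+10->C; (4,5):dx=+8,dy=+11->C; (4,6):dx=+5,dy=+6->C; (4,7):dx=-3,dy=-3->C
  (4,8):dx=+3,dy=+4->C; (4,9):dx=+6,dy=+9->C; (5,6):dx=-3,dy=-5->C; (5,7):dx=-11,dy=-14->C
  (5,8):dx=-5,dy=-7->C; (5,9):dx=-2,dy=-2->C; (6,7):dx=-8,dy=-9->C; (6,8):dx=-2,dy=-2->C
  (6,9):dx=+1,dy=+3->C; (7,8):dx=+6,dy=+7->C; (7,9):dx=+9,dy=+12->C; (8,9):dx=+3,dy=+5->C
Step 2: C = 27, D = 9, total pairs = 36.
Step 3: tau = (C - D)/(n(n-1)/2) = (27 - 9)/36 = 0.500000.
Step 4: Exact two-sided p-value (enumerate n! = 362880 permutations of y under H0): p = 0.075176.
Step 5: alpha = 0.1. reject H0.

tau_b = 0.5000 (C=27, D=9), p = 0.075176, reject H0.


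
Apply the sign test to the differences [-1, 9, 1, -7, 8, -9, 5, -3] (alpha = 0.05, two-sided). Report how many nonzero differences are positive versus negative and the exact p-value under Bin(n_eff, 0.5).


Step 1: Discard zero differences. Original n = 8; n_eff = number of nonzero differences = 8.
Nonzero differences (with sign): -1, +9, +1, -7, +8, -9, +5, -3
Step 2: Count signs: positive = 4, negative = 4.
Step 3: Under H0: P(positive) = 0.5, so the number of positives S ~ Bin(8, 0.5).
Step 4: Two-sided exact p-value = sum of Bin(8,0.5) probabilities at or below the observed probability = 1.000000.
Step 5: alpha = 0.05. fail to reject H0.

n_eff = 8, pos = 4, neg = 4, p = 1.000000, fail to reject H0.


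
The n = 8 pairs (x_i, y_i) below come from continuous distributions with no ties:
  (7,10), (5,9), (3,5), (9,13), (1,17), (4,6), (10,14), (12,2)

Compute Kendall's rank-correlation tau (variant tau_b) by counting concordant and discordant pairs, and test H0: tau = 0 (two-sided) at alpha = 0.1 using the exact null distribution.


Step 1: Enumerate the 28 unordered pairs (i,j) with i<j and classify each by sign(x_j-x_i) * sign(y_j-y_i).
  (1,2):dx=-2,dy=-1->C; (1,3):dx=-4,dy=-5->C; (1,4):dx=+2,dy=+3->C; (1,5):dx=-6,dy=+7->D
  (1,6):dx=-3,dy=-4->C; (1,7):dx=+3,dy=+4->C; (1,8):dx=+5,dy=-8->D; (2,3):dx=-2,dy=-4->C
  (2,4):dx=+4,dy=+4->C; (2,5):dx=-4,dy=+8->D; (2,6):dx=-1,dy=-3->C; (2,7):dx=+5,dy=+5->C
  (2,8):dx=+7,dy=-7->D; (3,4):dx=+6,dy=+8->C; (3,5):dx=-2,dy=+12->D; (3,6):dx=+1,dy=+1->C
  (3,7):dx=+7,dy=+9->C; (3,8):dx=+9,dy=-3->D; (4,5):dx=-8,dy=+4->D; (4,6):dx=-5,dy=-7->C
  (4,7):dx=+1,dy=+1->C; (4,8):dx=+3,dy=-11->D; (5,6):dx=+3,dy=-11->D; (5,7):dx=+9,dy=-3->D
  (5,8):dx=+11,dy=-15->D; (6,7):dx=+6,dy=+8->C; (6,8):dx=+8,dy=-4->D; (7,8):dx=+2,dy=-12->D
Step 2: C = 15, D = 13, total pairs = 28.
Step 3: tau = (C - D)/(n(n-1)/2) = (15 - 13)/28 = 0.071429.
Step 4: Exact two-sided p-value (enumerate n! = 40320 permutations of y under H0): p = 0.904861.
Step 5: alpha = 0.1. fail to reject H0.

tau_b = 0.0714 (C=15, D=13), p = 0.904861, fail to reject H0.


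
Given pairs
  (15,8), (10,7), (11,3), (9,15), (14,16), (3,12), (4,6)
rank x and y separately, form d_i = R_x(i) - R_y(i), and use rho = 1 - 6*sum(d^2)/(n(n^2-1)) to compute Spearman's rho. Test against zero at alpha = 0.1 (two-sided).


Step 1: Rank x and y separately (midranks; no ties here).
rank(x): 15->7, 10->4, 11->5, 9->3, 14->6, 3->1, 4->2
rank(y): 8->4, 7->3, 3->1, 15->6, 16->7, 12->5, 6->2
Step 2: d_i = R_x(i) - R_y(i); compute d_i^2.
  (7-4)^2=9, (4-3)^2=1, (5-1)^2=16, (3-6)^2=9, (6-7)^2=1, (1-5)^2=16, (2-2)^2=0
sum(d^2) = 52.
Step 3: rho = 1 - 6*52 / (7*(7^2 - 1)) = 1 - 312/336 = 0.071429.
Step 4: Under H0, t = rho * sqrt((n-2)/(1-rho^2)) = 0.1601 ~ t(5).
Step 5: Two-sided p-value from the t-distribution with 5 df = 0.879048.
Step 6: alpha = 0.1. fail to reject H0.

rho = 0.0714, p = 0.879048, fail to reject H0 at alpha = 0.1.


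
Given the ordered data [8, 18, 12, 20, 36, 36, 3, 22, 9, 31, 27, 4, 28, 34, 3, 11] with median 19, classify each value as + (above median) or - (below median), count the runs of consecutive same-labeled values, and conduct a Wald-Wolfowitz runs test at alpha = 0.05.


Step 1: Compute median = 19; label A = above, B = below.
Labels in order: BBBAAABABAABAABB  (n_A = 8, n_B = 8)
Step 2: Count runs R = 9.
Step 3: Under H0 (random ordering), E[R] = 2*n_A*n_B/(n_A+n_B) + 1 = 2*8*8/16 + 1 = 9.0000.
        Var[R] = 2*n_A*n_B*(2*n_A*n_B - n_A - n_B) / ((n_A+n_B)^2 * (n_A+n_B-1)) = 14336/3840 = 3.7333.
        SD[R] = 1.9322.
Step 4: R = E[R], so z = 0 with no continuity correction.
Step 5: Two-sided p-value via normal approximation = 2*(1 - Phi(|z|)) = 1.000000.
Step 6: alpha = 0.05. fail to reject H0.

R = 9, z = 0.0000, p = 1.000000, fail to reject H0.


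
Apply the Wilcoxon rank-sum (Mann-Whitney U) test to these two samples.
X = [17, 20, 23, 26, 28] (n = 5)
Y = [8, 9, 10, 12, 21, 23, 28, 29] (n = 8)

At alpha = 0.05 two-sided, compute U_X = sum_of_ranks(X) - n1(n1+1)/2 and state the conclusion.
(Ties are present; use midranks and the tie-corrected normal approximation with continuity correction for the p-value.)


Step 1: Combine and sort all 13 observations; assign midranks.
sorted (value, group): (8,Y), (9,Y), (10,Y), (12,Y), (17,X), (20,X), (21,Y), (23,X), (23,Y), (26,X), (28,X), (28,Y), (29,Y)
ranks: 8->1, 9->2, 10->3, 12->4, 17->5, 20->6, 21->7, 23->8.5, 23->8.5, 26->10, 28->11.5, 28->11.5, 29->13
Step 2: Rank sum for X: R1 = 5 + 6 + 8.5 + 10 + 11.5 = 41.
Step 3: U_X = R1 - n1(n1+1)/2 = 41 - 5*6/2 = 41 - 15 = 26.
       U_Y = n1*n2 - U_X = 40 - 26 = 14.
Step 4: Ties are present, so use the tie-corrected normal approximation (with continuity correction) for the p-value.
Step 5: p-value = 0.419471; compare to alpha = 0.05. fail to reject H0.

U_X = 26, p = 0.419471, fail to reject H0 at alpha = 0.05.


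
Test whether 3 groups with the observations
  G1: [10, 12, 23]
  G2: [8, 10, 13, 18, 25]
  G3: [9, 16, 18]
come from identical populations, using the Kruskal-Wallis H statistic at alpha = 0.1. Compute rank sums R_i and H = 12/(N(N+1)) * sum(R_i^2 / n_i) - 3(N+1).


Step 1: Combine all N = 11 observations and assign midranks.
sorted (value, group, rank): (8,G2,1), (9,G3,2), (10,G1,3.5), (10,G2,3.5), (12,G1,5), (13,G2,6), (16,G3,7), (18,G2,8.5), (18,G3,8.5), (23,G1,10), (25,G2,11)
Step 2: Sum ranks within each group.
R_1 = 18.5 (n_1 = 3)
R_2 = 30 (n_2 = 5)
R_3 = 17.5 (n_3 = 3)
Step 3: H = 12/(N(N+1)) * sum(R_i^2/n_i) - 3(N+1)
     = 12/(11*12) * (18.5^2/3 + 30^2/5 + 17.5^2/3) - 3*12
     = 0.090909 * 396.167 - 36
     = 0.015152.
Step 4: Ties present; correction factor C = 1 - 12/(11^3 - 11) = 0.990909. Corrected H = 0.015152 / 0.990909 = 0.015291.
Step 5: Under H0, H ~ chi^2(2); p-value = 0.992384.
Step 6: alpha = 0.1. fail to reject H0.

H = 0.0153, df = 2, p = 0.992384, fail to reject H0.


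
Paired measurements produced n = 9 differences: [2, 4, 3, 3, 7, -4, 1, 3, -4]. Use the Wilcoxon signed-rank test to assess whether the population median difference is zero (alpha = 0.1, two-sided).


Step 1: Drop any zero differences (none here) and take |d_i|.
|d| = [2, 4, 3, 3, 7, 4, 1, 3, 4]
Step 2: Midrank |d_i| (ties get averaged ranks).
ranks: |2|->2, |4|->7, |3|->4, |3|->4, |7|->9, |4|->7, |1|->1, |3|->4, |4|->7
Step 3: Attach original signs; sum ranks with positive sign and with negative sign.
W+ = 2 + 7 + 4 + 4 + 9 + 1 + 4 = 31
W- = 7 + 7 = 14
(Check: W+ + W- = 45 should equal n(n+1)/2 = 45.)
Step 4: Test statistic W = min(W+, W-) = 14.
Step 5: Ties in |d|, so use the tie-corrected normal approximation.
        E[W] = n(n+1)/4 = 9*10/4 = 22.5.
        Tie groups: |d|=3 (t=3), |d|=4 (t=3); sum(t^3 - t) = 48.
        Var[W] = n(n+1)(2n+1)/24 - sum(t^3-t)/48 = 1710/24 - 48/48 = 70.25.
        z = (W - E[W]) / sqrt(Var[W]) = (14 - 22.5) / 8.3815 = -1.0141.
        Two-sided p = 2*Phi(z) = 0.310518.
Step 6: alpha = 0.1. fail to reject H0.

W+ = 31, W- = 14, W = min = 14, p = 0.310518, fail to reject H0.


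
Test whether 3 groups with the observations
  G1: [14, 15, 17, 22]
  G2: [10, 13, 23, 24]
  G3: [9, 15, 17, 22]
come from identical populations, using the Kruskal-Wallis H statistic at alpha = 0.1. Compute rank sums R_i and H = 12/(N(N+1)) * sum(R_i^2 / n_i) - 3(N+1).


Step 1: Combine all N = 12 observations and assign midranks.
sorted (value, group, rank): (9,G3,1), (10,G2,2), (13,G2,3), (14,G1,4), (15,G1,5.5), (15,G3,5.5), (17,G1,7.5), (17,G3,7.5), (22,G1,9.5), (22,G3,9.5), (23,G2,11), (24,G2,12)
Step 2: Sum ranks within each group.
R_1 = 26.5 (n_1 = 4)
R_2 = 28 (n_2 = 4)
R_3 = 23.5 (n_3 = 4)
Step 3: H = 12/(N(N+1)) * sum(R_i^2/n_i) - 3(N+1)
     = 12/(12*13) * (26.5^2/4 + 28^2/4 + 23.5^2/4) - 3*13
     = 0.076923 * 509.625 - 39
     = 0.201923.
Step 4: Ties present; correction factor C = 1 - 18/(12^3 - 12) = 0.989510. Corrected H = 0.201923 / 0.989510 = 0.204064.
Step 5: Under H0, H ~ chi^2(2); p-value = 0.903001.
Step 6: alpha = 0.1. fail to reject H0.

H = 0.2041, df = 2, p = 0.903001, fail to reject H0.


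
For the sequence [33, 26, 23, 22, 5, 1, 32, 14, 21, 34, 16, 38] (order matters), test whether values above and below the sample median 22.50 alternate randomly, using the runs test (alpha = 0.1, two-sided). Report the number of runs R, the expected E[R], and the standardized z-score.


Step 1: Compute median = 22.50; label A = above, B = below.
Labels in order: AAABBBABBABA  (n_A = 6, n_B = 6)
Step 2: Count runs R = 7.
Step 3: Under H0 (random ordering), E[R] = 2*n_A*n_B/(n_A+n_B) + 1 = 2*6*6/12 + 1 = 7.0000.
        Var[R] = 2*n_A*n_B*(2*n_A*n_B - n_A - n_B) / ((n_A+n_B)^2 * (n_A+n_B-1)) = 4320/1584 = 2.7273.
        SD[R] = 1.6514.
Step 4: R = E[R], so z = 0 with no continuity correction.
Step 5: Two-sided p-value via normal approximation = 2*(1 - Phi(|z|)) = 1.000000.
Step 6: alpha = 0.1. fail to reject H0.

R = 7, z = 0.0000, p = 1.000000, fail to reject H0.


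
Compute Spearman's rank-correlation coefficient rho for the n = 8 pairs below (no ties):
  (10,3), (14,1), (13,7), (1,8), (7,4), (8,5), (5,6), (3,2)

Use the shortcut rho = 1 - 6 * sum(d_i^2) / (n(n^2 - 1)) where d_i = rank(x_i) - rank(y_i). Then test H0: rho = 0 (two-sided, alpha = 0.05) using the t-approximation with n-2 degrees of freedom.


Step 1: Rank x and y separately (midranks; no ties here).
rank(x): 10->6, 14->8, 13->7, 1->1, 7->4, 8->5, 5->3, 3->2
rank(y): 3->3, 1->1, 7->7, 8->8, 4->4, 5->5, 6->6, 2->2
Step 2: d_i = R_x(i) - R_y(i); compute d_i^2.
  (6-3)^2=9, (8-1)^2=49, (7-7)^2=0, (1-8)^2=49, (4-4)^2=0, (5-5)^2=0, (3-6)^2=9, (2-2)^2=0
sum(d^2) = 116.
Step 3: rho = 1 - 6*116 / (8*(8^2 - 1)) = 1 - 696/504 = -0.380952.
Step 4: Under H0, t = rho * sqrt((n-2)/(1-rho^2)) = -1.0092 ~ t(6).
Step 5: Two-sided p-value from the t-distribution with 6 df = 0.351813.
Step 6: alpha = 0.05. fail to reject H0.

rho = -0.3810, p = 0.351813, fail to reject H0 at alpha = 0.05.


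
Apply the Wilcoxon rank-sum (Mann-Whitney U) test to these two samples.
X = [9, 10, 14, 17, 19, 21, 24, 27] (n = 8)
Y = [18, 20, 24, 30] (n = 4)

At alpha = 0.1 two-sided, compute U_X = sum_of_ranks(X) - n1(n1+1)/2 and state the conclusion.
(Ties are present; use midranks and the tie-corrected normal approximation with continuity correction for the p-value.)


Step 1: Combine and sort all 12 observations; assign midranks.
sorted (value, group): (9,X), (10,X), (14,X), (17,X), (18,Y), (19,X), (20,Y), (21,X), (24,X), (24,Y), (27,X), (30,Y)
ranks: 9->1, 10->2, 14->3, 17->4, 18->5, 19->6, 20->7, 21->8, 24->9.5, 24->9.5, 27->11, 30->12
Step 2: Rank sum for X: R1 = 1 + 2 + 3 + 4 + 6 + 8 + 9.5 + 11 = 44.5.
Step 3: U_X = R1 - n1(n1+1)/2 = 44.5 - 8*9/2 = 44.5 - 36 = 8.5.
       U_Y = n1*n2 - U_X = 32 - 8.5 = 23.5.
Step 4: Ties are present, so use the tie-corrected normal approximation (with continuity correction) for the p-value.
Step 5: p-value = 0.233663; compare to alpha = 0.1. fail to reject H0.

U_X = 8.5, p = 0.233663, fail to reject H0 at alpha = 0.1.


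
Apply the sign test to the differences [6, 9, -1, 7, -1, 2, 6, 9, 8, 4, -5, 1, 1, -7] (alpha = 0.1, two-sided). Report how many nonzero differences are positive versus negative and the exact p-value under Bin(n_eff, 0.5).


Step 1: Discard zero differences. Original n = 14; n_eff = number of nonzero differences = 14.
Nonzero differences (with sign): +6, +9, -1, +7, -1, +2, +6, +9, +8, +4, -5, +1, +1, -7
Step 2: Count signs: positive = 10, negative = 4.
Step 3: Under H0: P(positive) = 0.5, so the number of positives S ~ Bin(14, 0.5).
Step 4: Two-sided exact p-value = sum of Bin(14,0.5) probabilities at or below the observed probability = 0.179565.
Step 5: alpha = 0.1. fail to reject H0.

n_eff = 14, pos = 10, neg = 4, p = 0.179565, fail to reject H0.


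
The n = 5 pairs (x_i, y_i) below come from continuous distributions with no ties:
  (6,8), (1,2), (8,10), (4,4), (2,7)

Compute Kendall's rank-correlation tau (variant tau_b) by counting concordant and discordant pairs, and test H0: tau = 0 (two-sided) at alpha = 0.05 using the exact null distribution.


Step 1: Enumerate the 10 unordered pairs (i,j) with i<j and classify each by sign(x_j-x_i) * sign(y_j-y_i).
  (1,2):dx=-5,dy=-6->C; (1,3):dx=+2,dy=+2->C; (1,4):dx=-2,dy=-4->C; (1,5):dx=-4,dy=-1->C
  (2,3):dx=+7,dy=+8->C; (2,4):dx=+3,dy=+2->C; (2,5):dx=+1,dy=+5->C; (3,4):dx=-4,dy=-6->C
  (3,5):dx=-6,dy=-3->C; (4,5):dx=-2,dy=+3->D
Step 2: C = 9, D = 1, total pairs = 10.
Step 3: tau = (C - D)/(n(n-1)/2) = (9 - 1)/10 = 0.800000.
Step 4: Exact two-sided p-value (enumerate n! = 120 permutations of y under H0): p = 0.083333.
Step 5: alpha = 0.05. fail to reject H0.

tau_b = 0.8000 (C=9, D=1), p = 0.083333, fail to reject H0.


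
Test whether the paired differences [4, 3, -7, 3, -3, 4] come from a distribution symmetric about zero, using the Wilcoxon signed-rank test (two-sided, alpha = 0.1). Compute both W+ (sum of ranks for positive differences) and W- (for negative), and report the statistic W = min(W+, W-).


Step 1: Drop any zero differences (none here) and take |d_i|.
|d| = [4, 3, 7, 3, 3, 4]
Step 2: Midrank |d_i| (ties get averaged ranks).
ranks: |4|->4.5, |3|->2, |7|->6, |3|->2, |3|->2, |4|->4.5
Step 3: Attach original signs; sum ranks with positive sign and with negative sign.
W+ = 4.5 + 2 + 2 + 4.5 = 13
W- = 6 + 2 = 8
(Check: W+ + W- = 21 should equal n(n+1)/2 = 21.)
Step 4: Test statistic W = min(W+, W-) = 8.
Step 5: Ties in |d|, so use the tie-corrected normal approximation.
        E[W] = n(n+1)/4 = 6*7/4 = 10.5.
        Tie groups: |d|=3 (t=3), |d|=4 (t=2); sum(t^3 - t) = 30.
        Var[W] = n(n+1)(2n+1)/24 - sum(t^3-t)/48 = 546/24 - 30/48 = 22.125.
        z = (W - E[W]) / sqrt(Var[W]) = (8 - 10.5) / 4.7037 = -0.5315.
        Two-sided p = 2*Phi(z) = 0.595076.
Step 6: alpha = 0.1. fail to reject H0.

W+ = 13, W- = 8, W = min = 8, p = 0.595076, fail to reject H0.


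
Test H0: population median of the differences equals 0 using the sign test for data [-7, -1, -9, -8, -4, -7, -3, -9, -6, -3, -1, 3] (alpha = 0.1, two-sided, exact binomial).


Step 1: Discard zero differences. Original n = 12; n_eff = number of nonzero differences = 12.
Nonzero differences (with sign): -7, -1, -9, -8, -4, -7, -3, -9, -6, -3, -1, +3
Step 2: Count signs: positive = 1, negative = 11.
Step 3: Under H0: P(positive) = 0.5, so the number of positives S ~ Bin(12, 0.5).
Step 4: Two-sided exact p-value = sum of Bin(12,0.5) probabilities at or below the observed probability = 0.006348.
Step 5: alpha = 0.1. reject H0.

n_eff = 12, pos = 1, neg = 11, p = 0.006348, reject H0.


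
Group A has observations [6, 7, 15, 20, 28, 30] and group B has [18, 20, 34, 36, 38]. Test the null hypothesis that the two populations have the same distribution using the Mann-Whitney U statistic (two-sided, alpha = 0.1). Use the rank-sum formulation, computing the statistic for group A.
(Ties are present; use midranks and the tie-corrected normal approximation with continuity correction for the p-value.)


Step 1: Combine and sort all 11 observations; assign midranks.
sorted (value, group): (6,X), (7,X), (15,X), (18,Y), (20,X), (20,Y), (28,X), (30,X), (34,Y), (36,Y), (38,Y)
ranks: 6->1, 7->2, 15->3, 18->4, 20->5.5, 20->5.5, 28->7, 30->8, 34->9, 36->10, 38->11
Step 2: Rank sum for X: R1 = 1 + 2 + 3 + 5.5 + 7 + 8 = 26.5.
Step 3: U_X = R1 - n1(n1+1)/2 = 26.5 - 6*7/2 = 26.5 - 21 = 5.5.
       U_Y = n1*n2 - U_X = 30 - 5.5 = 24.5.
Step 4: Ties are present, so use the tie-corrected normal approximation (with continuity correction) for the p-value.
Step 5: p-value = 0.099576; compare to alpha = 0.1. reject H0.

U_X = 5.5, p = 0.099576, reject H0 at alpha = 0.1.


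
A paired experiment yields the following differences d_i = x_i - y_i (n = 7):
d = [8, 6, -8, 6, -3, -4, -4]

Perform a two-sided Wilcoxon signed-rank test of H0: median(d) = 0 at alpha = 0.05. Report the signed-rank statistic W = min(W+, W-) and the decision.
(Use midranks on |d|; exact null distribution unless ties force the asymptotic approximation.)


Step 1: Drop any zero differences (none here) and take |d_i|.
|d| = [8, 6, 8, 6, 3, 4, 4]
Step 2: Midrank |d_i| (ties get averaged ranks).
ranks: |8|->6.5, |6|->4.5, |8|->6.5, |6|->4.5, |3|->1, |4|->2.5, |4|->2.5
Step 3: Attach original signs; sum ranks with positive sign and with negative sign.
W+ = 6.5 + 4.5 + 4.5 = 15.5
W- = 6.5 + 1 + 2.5 + 2.5 = 12.5
(Check: W+ + W- = 28 should equal n(n+1)/2 = 28.)
Step 4: Test statistic W = min(W+, W-) = 12.5.
Step 5: Ties in |d|, so use the tie-corrected normal approximation.
        E[W] = n(n+1)/4 = 7*8/4 = 14.
        Tie groups: |d|=4 (t=2), |d|=6 (t=2), |d|=8 (t=2); sum(t^3 - t) = 18.
        Var[W] = n(n+1)(2n+1)/24 - sum(t^3-t)/48 = 840/24 - 18/48 = 34.625.
        z = (W - E[W]) / sqrt(Var[W]) = (12.5 - 14) / 5.8843 = -0.2549.
        Two-sided p = 2*Phi(z) = 0.798788.
Step 6: alpha = 0.05. fail to reject H0.

W+ = 15.5, W- = 12.5, W = min = 12.5, p = 0.798788, fail to reject H0.


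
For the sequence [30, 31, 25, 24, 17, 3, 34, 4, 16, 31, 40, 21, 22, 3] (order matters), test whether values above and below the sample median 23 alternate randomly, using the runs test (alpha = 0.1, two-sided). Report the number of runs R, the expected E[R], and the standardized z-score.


Step 1: Compute median = 23; label A = above, B = below.
Labels in order: AAAABBABBAABBB  (n_A = 7, n_B = 7)
Step 2: Count runs R = 6.
Step 3: Under H0 (random ordering), E[R] = 2*n_A*n_B/(n_A+n_B) + 1 = 2*7*7/14 + 1 = 8.0000.
        Var[R] = 2*n_A*n_B*(2*n_A*n_B - n_A - n_B) / ((n_A+n_B)^2 * (n_A+n_B-1)) = 8232/2548 = 3.2308.
        SD[R] = 1.7974.
Step 4: Continuity-corrected z = (R + 0.5 - E[R]) / SD[R] = (6 + 0.5 - 8.0000) / 1.7974 = -0.8345.
Step 5: Two-sided p-value via normal approximation = 2*(1 - Phi(|z|)) = 0.403986.
Step 6: alpha = 0.1. fail to reject H0.

R = 6, z = -0.8345, p = 0.403986, fail to reject H0.


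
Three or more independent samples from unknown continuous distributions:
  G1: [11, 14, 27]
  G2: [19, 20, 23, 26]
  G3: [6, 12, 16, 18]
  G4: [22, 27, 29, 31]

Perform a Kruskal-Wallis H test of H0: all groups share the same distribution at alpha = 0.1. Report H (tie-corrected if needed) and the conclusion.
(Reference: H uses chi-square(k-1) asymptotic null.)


Step 1: Combine all N = 15 observations and assign midranks.
sorted (value, group, rank): (6,G3,1), (11,G1,2), (12,G3,3), (14,G1,4), (16,G3,5), (18,G3,6), (19,G2,7), (20,G2,8), (22,G4,9), (23,G2,10), (26,G2,11), (27,G1,12.5), (27,G4,12.5), (29,G4,14), (31,G4,15)
Step 2: Sum ranks within each group.
R_1 = 18.5 (n_1 = 3)
R_2 = 36 (n_2 = 4)
R_3 = 15 (n_3 = 4)
R_4 = 50.5 (n_4 = 4)
Step 3: H = 12/(N(N+1)) * sum(R_i^2/n_i) - 3(N+1)
     = 12/(15*16) * (18.5^2/3 + 36^2/4 + 15^2/4 + 50.5^2/4) - 3*16
     = 0.050000 * 1131.9 - 48
     = 8.594792.
Step 4: Ties present; correction factor C = 1 - 6/(15^3 - 15) = 0.998214. Corrected H = 8.594792 / 0.998214 = 8.610167.
Step 5: Under H0, H ~ chi^2(3); p-value = 0.034949.
Step 6: alpha = 0.1. reject H0.

H = 8.6102, df = 3, p = 0.034949, reject H0.


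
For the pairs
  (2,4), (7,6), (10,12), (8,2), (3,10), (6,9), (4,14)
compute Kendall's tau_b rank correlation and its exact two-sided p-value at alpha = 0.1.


Step 1: Enumerate the 21 unordered pairs (i,j) with i<j and classify each by sign(x_j-x_i) * sign(y_j-y_i).
  (1,2):dx=+5,dy=+2->C; (1,3):dx=+8,dy=+8->C; (1,4):dx=+6,dy=-2->D; (1,5):dx=+1,dy=+6->C
  (1,6):dx=+4,dy=+5->C; (1,7):dx=+2,dy=+10->C; (2,3):dx=+3,dy=+6->C; (2,4):dx=+1,dy=-4->D
  (2,5):dx=-4,dy=+4->D; (2,6):dx=-1,dy=+3->D; (2,7):dx=-3,dy=+8->D; (3,4):dx=-2,dy=-10->C
  (3,5):dx=-7,dy=-2->C; (3,6):dx=-4,dy=-3->C; (3,7):dx=-6,dy=+2->D; (4,5):dx=-5,dy=+8->D
  (4,6):dx=-2,dy=+7->D; (4,7):dx=-4,dy=+12->D; (5,6):dx=+3,dy=-1->D; (5,7):dx=+1,dy=+4->C
  (6,7):dx=-2,dy=+5->D
Step 2: C = 10, D = 11, total pairs = 21.
Step 3: tau = (C - D)/(n(n-1)/2) = (10 - 11)/21 = -0.047619.
Step 4: Exact two-sided p-value (enumerate n! = 5040 permutations of y under H0): p = 1.000000.
Step 5: alpha = 0.1. fail to reject H0.

tau_b = -0.0476 (C=10, D=11), p = 1.000000, fail to reject H0.


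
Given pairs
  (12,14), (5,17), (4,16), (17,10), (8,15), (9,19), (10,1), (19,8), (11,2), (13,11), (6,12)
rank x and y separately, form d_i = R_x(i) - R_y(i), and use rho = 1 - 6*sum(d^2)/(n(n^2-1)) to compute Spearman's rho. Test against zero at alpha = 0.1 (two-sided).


Step 1: Rank x and y separately (midranks; no ties here).
rank(x): 12->8, 5->2, 4->1, 17->10, 8->4, 9->5, 10->6, 19->11, 11->7, 13->9, 6->3
rank(y): 14->7, 17->10, 16->9, 10->4, 15->8, 19->11, 1->1, 8->3, 2->2, 11->5, 12->6
Step 2: d_i = R_x(i) - R_y(i); compute d_i^2.
  (8-7)^2=1, (2-10)^2=64, (1-9)^2=64, (10-4)^2=36, (4-8)^2=16, (5-11)^2=36, (6-1)^2=25, (11-3)^2=64, (7-2)^2=25, (9-5)^2=16, (3-6)^2=9
sum(d^2) = 356.
Step 3: rho = 1 - 6*356 / (11*(11^2 - 1)) = 1 - 2136/1320 = -0.618182.
Step 4: Under H0, t = rho * sqrt((n-2)/(1-rho^2)) = -2.3594 ~ t(9).
Step 5: Two-sided p-value from the t-distribution with 9 df = 0.042646.
Step 6: alpha = 0.1. reject H0.

rho = -0.6182, p = 0.042646, reject H0 at alpha = 0.1.


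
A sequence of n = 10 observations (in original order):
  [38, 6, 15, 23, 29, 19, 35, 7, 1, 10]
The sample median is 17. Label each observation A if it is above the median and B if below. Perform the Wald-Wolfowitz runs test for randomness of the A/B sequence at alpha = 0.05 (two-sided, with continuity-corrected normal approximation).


Step 1: Compute median = 17; label A = above, B = below.
Labels in order: ABBAAAABBB  (n_A = 5, n_B = 5)
Step 2: Count runs R = 4.
Step 3: Under H0 (random ordering), E[R] = 2*n_A*n_B/(n_A+n_B) + 1 = 2*5*5/10 + 1 = 6.0000.
        Var[R] = 2*n_A*n_B*(2*n_A*n_B - n_A - n_B) / ((n_A+n_B)^2 * (n_A+n_B-1)) = 2000/900 = 2.2222.
        SD[R] = 1.4907.
Step 4: Continuity-corrected z = (R + 0.5 - E[R]) / SD[R] = (4 + 0.5 - 6.0000) / 1.4907 = -1.0062.
Step 5: Two-sided p-value via normal approximation = 2*(1 - Phi(|z|)) = 0.314305.
Step 6: alpha = 0.05. fail to reject H0.

R = 4, z = -1.0062, p = 0.314305, fail to reject H0.


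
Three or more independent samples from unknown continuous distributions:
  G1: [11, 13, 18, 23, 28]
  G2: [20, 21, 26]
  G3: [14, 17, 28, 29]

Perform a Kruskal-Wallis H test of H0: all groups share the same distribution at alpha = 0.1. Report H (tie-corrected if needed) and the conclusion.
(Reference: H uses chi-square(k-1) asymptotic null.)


Step 1: Combine all N = 12 observations and assign midranks.
sorted (value, group, rank): (11,G1,1), (13,G1,2), (14,G3,3), (17,G3,4), (18,G1,5), (20,G2,6), (21,G2,7), (23,G1,8), (26,G2,9), (28,G1,10.5), (28,G3,10.5), (29,G3,12)
Step 2: Sum ranks within each group.
R_1 = 26.5 (n_1 = 5)
R_2 = 22 (n_2 = 3)
R_3 = 29.5 (n_3 = 4)
Step 3: H = 12/(N(N+1)) * sum(R_i^2/n_i) - 3(N+1)
     = 12/(12*13) * (26.5^2/5 + 22^2/3 + 29.5^2/4) - 3*13
     = 0.076923 * 519.346 - 39
     = 0.949679.
Step 4: Ties present; correction factor C = 1 - 6/(12^3 - 12) = 0.996503. Corrected H = 0.949679 / 0.996503 = 0.953012.
Step 5: Under H0, H ~ chi^2(2); p-value = 0.620949.
Step 6: alpha = 0.1. fail to reject H0.

H = 0.9530, df = 2, p = 0.620949, fail to reject H0.


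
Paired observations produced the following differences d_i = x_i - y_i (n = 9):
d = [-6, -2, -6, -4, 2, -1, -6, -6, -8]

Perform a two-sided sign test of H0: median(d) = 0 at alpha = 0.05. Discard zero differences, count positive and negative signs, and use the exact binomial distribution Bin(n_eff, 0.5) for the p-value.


Step 1: Discard zero differences. Original n = 9; n_eff = number of nonzero differences = 9.
Nonzero differences (with sign): -6, -2, -6, -4, +2, -1, -6, -6, -8
Step 2: Count signs: positive = 1, negative = 8.
Step 3: Under H0: P(positive) = 0.5, so the number of positives S ~ Bin(9, 0.5).
Step 4: Two-sided exact p-value = sum of Bin(9,0.5) probabilities at or below the observed probability = 0.039062.
Step 5: alpha = 0.05. reject H0.

n_eff = 9, pos = 1, neg = 8, p = 0.039062, reject H0.


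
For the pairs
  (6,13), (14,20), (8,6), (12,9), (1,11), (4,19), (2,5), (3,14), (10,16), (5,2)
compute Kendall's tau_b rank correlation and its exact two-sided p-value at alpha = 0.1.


Step 1: Enumerate the 45 unordered pairs (i,j) with i<j and classify each by sign(x_j-x_i) * sign(y_j-y_i).
  (1,2):dx=+8,dy=+7->C; (1,3):dx=+2,dy=-7->D; (1,4):dx=+6,dy=-4->D; (1,5):dx=-5,dy=-2->C
  (1,6):dx=-2,dy=+6->D; (1,7):dx=-4,dy=-8->C; (1,8):dx=-3,dy=+1->D; (1,9):dx=+4,dy=+3->C
  (1,10):dx=-1,dy=-11->C; (2,3):dx=-6,dy=-14->C; (2,4):dx=-2,dy=-11->C; (2,5):dx=-13,dy=-9->C
  (2,6):dx=-10,dy=-1->C; (2,7):dx=-12,dy=-15->C; (2,8):dx=-11,dy=-6->C; (2,9):dx=-4,dy=-4->C
  (2,10):dx=-9,dy=-18->C; (3,4):dx=+4,dy=+3->C; (3,5):dx=-7,dy=+5->D; (3,6):dx=-4,dy=+13->D
  (3,7):dx=-6,dy=-1->C; (3,8):dx=-5,dy=+8->D; (3,9):dx=+2,dy=+10->C; (3,10):dx=-3,dy=-4->C
  (4,5):dx=-11,dy=+2->D; (4,6):dx=-8,dy=+10->D; (4,7):dx=-10,dy=-4->C; (4,8):dx=-9,dy=+5->D
  (4,9):dx=-2,dy=+7->D; (4,10):dx=-7,dy=-7->C; (5,6):dx=+3,dy=+8->C; (5,7):dx=+1,dy=-6->D
  (5,8):dx=+2,dy=+3->C; (5,9):dx=+9,dy=+5->C; (5,10):dx=+4,dy=-9->D; (6,7):dx=-2,dy=-14->C
  (6,8):dx=-1,dy=-5->C; (6,9):dx=+6,dy=-3->D; (6,10):dx=+1,dy=-17->D; (7,8):dx=+1,dy=+9->C
  (7,9):dx=+8,dy=+11->C; (7,10):dx=+3,dy=-3->D; (8,9):dx=+7,dy=+2->C; (8,10):dx=+2,dy=-12->D
  (9,10):dx=-5,dy=-14->C
Step 2: C = 28, D = 17, total pairs = 45.
Step 3: tau = (C - D)/(n(n-1)/2) = (28 - 17)/45 = 0.244444.
Step 4: Exact two-sided p-value (enumerate n! = 3628800 permutations of y under H0): p = 0.380720.
Step 5: alpha = 0.1. fail to reject H0.

tau_b = 0.2444 (C=28, D=17), p = 0.380720, fail to reject H0.
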